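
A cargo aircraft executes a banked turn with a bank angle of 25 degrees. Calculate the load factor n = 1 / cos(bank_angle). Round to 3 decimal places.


Step 1: Convert 25 degrees to radians = 0.436332
Step 2: cos(25 deg) = 0.906308
Step 3: n = 1 / 0.906308 = 1.103

1.103


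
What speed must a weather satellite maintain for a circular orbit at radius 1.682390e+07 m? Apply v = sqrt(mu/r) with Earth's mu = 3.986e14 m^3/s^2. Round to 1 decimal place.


Step 1: mu / r = 3.986e14 / 1.682390e+07 = 23692485.0956
Step 2: v = sqrt(23692485.0956) = 4867.5 m/s

4867.5


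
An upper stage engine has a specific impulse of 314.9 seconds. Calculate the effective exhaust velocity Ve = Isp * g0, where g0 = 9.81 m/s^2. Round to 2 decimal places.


Step 1: Ve = Isp * g0 = 314.9 * 9.81
Step 2: Ve = 3089.17 m/s

3089.17


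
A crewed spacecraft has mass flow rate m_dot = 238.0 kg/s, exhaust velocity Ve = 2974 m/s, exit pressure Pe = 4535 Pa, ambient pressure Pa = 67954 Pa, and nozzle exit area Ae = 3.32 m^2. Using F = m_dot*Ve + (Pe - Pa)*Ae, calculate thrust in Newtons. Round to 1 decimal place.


Step 1: Momentum thrust = m_dot * Ve = 238.0 * 2974 = 707812.0 N
Step 2: Pressure thrust = (Pe - Pa) * Ae = (4535 - 67954) * 3.32 = -210551.08 N
Step 3: Total thrust F = 707812.0 + -210551.08 = 497260.9 N

497260.9


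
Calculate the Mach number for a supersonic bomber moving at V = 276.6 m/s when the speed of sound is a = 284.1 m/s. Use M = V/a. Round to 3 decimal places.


Step 1: M = V / a = 276.6 / 284.1
Step 2: M = 0.974

0.974


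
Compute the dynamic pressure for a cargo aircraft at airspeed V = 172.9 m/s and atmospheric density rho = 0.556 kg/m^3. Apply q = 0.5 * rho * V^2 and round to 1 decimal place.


Step 1: V^2 = 172.9^2 = 29894.41
Step 2: q = 0.5 * 0.556 * 29894.41
Step 3: q = 8310.6 Pa

8310.6


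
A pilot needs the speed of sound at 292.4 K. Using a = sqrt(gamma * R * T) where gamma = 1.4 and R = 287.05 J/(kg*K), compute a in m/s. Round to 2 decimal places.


Step 1: gamma * R * T = 1.4 * 287.05 * 292.4 = 117506.788
Step 2: a = sqrt(117506.788) = 342.79 m/s

342.79


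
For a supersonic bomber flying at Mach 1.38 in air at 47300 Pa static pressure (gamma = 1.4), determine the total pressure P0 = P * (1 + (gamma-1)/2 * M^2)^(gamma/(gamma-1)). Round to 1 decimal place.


Step 1: (gamma-1)/2 * M^2 = 0.2 * 1.9044 = 0.38088
Step 2: 1 + 0.38088 = 1.38088
Step 3: Exponent gamma/(gamma-1) = 3.5
Step 4: P0 = 47300 * 1.38088^3.5 = 146354.8 Pa

146354.8


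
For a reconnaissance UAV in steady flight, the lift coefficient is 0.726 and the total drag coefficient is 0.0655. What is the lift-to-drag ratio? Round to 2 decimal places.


Step 1: L/D = CL / CD = 0.726 / 0.0655
Step 2: L/D = 11.08

11.08


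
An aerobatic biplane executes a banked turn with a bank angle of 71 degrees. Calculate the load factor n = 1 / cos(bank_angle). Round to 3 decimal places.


Step 1: Convert 71 degrees to radians = 1.239184
Step 2: cos(71 deg) = 0.325568
Step 3: n = 1 / 0.325568 = 3.072

3.072


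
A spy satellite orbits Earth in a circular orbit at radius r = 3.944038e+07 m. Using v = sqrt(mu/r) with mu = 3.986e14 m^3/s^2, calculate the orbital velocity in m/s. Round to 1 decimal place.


Step 1: mu / r = 3.986e14 / 3.944038e+07 = 10106393.4982
Step 2: v = sqrt(10106393.4982) = 3179.1 m/s

3179.1


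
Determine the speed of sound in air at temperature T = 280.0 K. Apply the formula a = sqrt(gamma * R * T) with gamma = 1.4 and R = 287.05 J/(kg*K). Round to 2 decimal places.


Step 1: gamma * R * T = 1.4 * 287.05 * 280.0 = 112523.6
Step 2: a = sqrt(112523.6) = 335.45 m/s

335.45


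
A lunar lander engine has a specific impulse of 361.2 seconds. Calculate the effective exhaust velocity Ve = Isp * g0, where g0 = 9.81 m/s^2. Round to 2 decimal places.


Step 1: Ve = Isp * g0 = 361.2 * 9.81
Step 2: Ve = 3543.37 m/s

3543.37


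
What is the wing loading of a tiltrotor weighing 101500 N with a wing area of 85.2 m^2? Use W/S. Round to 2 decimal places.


Step 1: Wing loading = W / S = 101500 / 85.2
Step 2: Wing loading = 1191.31 N/m^2

1191.31


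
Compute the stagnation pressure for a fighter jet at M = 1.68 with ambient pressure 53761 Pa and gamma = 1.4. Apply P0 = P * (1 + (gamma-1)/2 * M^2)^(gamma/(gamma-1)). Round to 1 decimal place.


Step 1: (gamma-1)/2 * M^2 = 0.2 * 2.8224 = 0.56448
Step 2: 1 + 0.56448 = 1.56448
Step 3: Exponent gamma/(gamma-1) = 3.5
Step 4: P0 = 53761 * 1.56448^3.5 = 257491.2 Pa

257491.2


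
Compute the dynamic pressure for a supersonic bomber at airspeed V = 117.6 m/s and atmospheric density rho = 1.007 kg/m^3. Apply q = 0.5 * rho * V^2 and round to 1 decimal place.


Step 1: V^2 = 117.6^2 = 13829.76
Step 2: q = 0.5 * 1.007 * 13829.76
Step 3: q = 6963.3 Pa

6963.3


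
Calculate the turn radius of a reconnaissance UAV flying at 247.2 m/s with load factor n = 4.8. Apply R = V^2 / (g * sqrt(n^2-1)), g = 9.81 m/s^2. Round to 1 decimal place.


Step 1: V^2 = 247.2^2 = 61107.84
Step 2: n^2 - 1 = 4.8^2 - 1 = 22.04
Step 3: sqrt(22.04) = 4.694678
Step 4: R = 61107.84 / (9.81 * 4.694678) = 1326.9 m

1326.9


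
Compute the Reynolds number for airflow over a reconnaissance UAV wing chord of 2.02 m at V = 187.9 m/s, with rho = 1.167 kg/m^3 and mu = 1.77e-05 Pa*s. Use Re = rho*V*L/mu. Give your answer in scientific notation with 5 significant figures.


Step 1: Numerator = rho * V * L = 1.167 * 187.9 * 2.02 = 442.944186
Step 2: Re = 442.944186 / 1.77e-05
Step 3: Re = 2.5025e+07

2.5025e+07


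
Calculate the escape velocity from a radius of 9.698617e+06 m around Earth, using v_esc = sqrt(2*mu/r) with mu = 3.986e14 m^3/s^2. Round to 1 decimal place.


Step 1: 2*mu/r = 2 * 3.986e14 / 9.698617e+06 = 82197286.4791
Step 2: v_esc = sqrt(82197286.4791) = 9066.3 m/s

9066.3


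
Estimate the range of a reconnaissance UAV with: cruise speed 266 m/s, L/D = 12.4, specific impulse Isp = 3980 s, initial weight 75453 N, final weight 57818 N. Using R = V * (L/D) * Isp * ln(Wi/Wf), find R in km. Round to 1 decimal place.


Step 1: Coefficient = V * (L/D) * Isp = 266 * 12.4 * 3980 = 13127632.0 m
Step 2: Wi/Wf = 75453 / 57818 = 1.305009
Step 3: ln(1.305009) = 0.26621
Step 4: R = 13127632.0 * 0.26621 = 3494704.3 m = 3494.7 km

3494.7


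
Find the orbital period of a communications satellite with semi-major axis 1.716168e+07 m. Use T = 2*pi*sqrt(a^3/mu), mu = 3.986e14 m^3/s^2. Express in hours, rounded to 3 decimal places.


Step 1: a^3 / mu = 5.054514e+21 / 3.986e14 = 1.268067e+07
Step 2: sqrt(1.268067e+07) = 3560.9924 s
Step 3: T = 2*pi * 3560.9924 = 22374.38 s
Step 4: T in hours = 22374.38 / 3600 = 6.215 hours

6.215


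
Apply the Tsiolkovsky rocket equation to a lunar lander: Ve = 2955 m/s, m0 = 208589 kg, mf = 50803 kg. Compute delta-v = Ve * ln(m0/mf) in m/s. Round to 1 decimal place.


Step 1: Mass ratio m0/mf = 208589 / 50803 = 4.10584
Step 2: ln(4.10584) = 1.41241
Step 3: delta-v = 2955 * 1.41241 = 4173.7 m/s

4173.7


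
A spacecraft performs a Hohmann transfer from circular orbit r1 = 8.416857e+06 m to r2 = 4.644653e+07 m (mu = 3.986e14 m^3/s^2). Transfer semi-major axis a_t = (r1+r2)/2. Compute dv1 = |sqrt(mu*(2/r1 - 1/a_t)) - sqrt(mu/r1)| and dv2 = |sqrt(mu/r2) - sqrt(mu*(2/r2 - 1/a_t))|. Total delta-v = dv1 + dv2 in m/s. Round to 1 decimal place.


Step 1: Transfer semi-major axis a_t = (8.416857e+06 + 4.644653e+07) / 2 = 2.743169e+07 m
Step 2: v1 (circular at r1) = sqrt(mu/r1) = 6881.67 m/s
Step 3: v_t1 = sqrt(mu*(2/r1 - 1/a_t)) = 8954.55 m/s
Step 4: dv1 = |8954.55 - 6881.67| = 2072.89 m/s
Step 5: v2 (circular at r2) = 2929.49 m/s, v_t2 = 1622.71 m/s
Step 6: dv2 = |2929.49 - 1622.71| = 1306.78 m/s
Step 7: Total delta-v = 2072.89 + 1306.78 = 3379.7 m/s

3379.7


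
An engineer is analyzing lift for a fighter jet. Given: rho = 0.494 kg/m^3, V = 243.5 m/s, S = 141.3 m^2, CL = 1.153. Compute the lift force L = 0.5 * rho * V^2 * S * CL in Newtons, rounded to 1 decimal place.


Step 1: Calculate dynamic pressure q = 0.5 * 0.494 * 243.5^2 = 0.5 * 0.494 * 59292.25 = 14645.1858 Pa
Step 2: Multiply by wing area and lift coefficient: L = 14645.1858 * 141.3 * 1.153
Step 3: L = 2069364.7465 * 1.153 = 2385977.6 N

2385977.6


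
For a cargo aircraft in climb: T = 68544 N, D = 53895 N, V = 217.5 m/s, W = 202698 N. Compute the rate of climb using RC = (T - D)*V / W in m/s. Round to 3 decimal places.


Step 1: Excess thrust = T - D = 68544 - 53895 = 14649 N
Step 2: Excess power = 14649 * 217.5 = 3186157.5 W
Step 3: RC = 3186157.5 / 202698 = 15.719 m/s

15.719


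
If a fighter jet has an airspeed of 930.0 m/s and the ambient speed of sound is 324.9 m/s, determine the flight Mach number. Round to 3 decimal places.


Step 1: M = V / a = 930.0 / 324.9
Step 2: M = 2.862

2.862


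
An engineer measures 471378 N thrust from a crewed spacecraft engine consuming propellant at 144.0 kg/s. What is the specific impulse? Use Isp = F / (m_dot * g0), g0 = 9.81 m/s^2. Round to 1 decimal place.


Step 1: m_dot * g0 = 144.0 * 9.81 = 1412.64
Step 2: Isp = 471378 / 1412.64 = 333.7 s

333.7


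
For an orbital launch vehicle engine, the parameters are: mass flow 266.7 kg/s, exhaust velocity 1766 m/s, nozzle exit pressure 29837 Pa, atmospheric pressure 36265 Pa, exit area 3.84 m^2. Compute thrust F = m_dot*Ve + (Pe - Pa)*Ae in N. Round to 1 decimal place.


Step 1: Momentum thrust = m_dot * Ve = 266.7 * 1766 = 470992.2 N
Step 2: Pressure thrust = (Pe - Pa) * Ae = (29837 - 36265) * 3.84 = -24683.52 N
Step 3: Total thrust F = 470992.2 + -24683.52 = 446308.7 N

446308.7


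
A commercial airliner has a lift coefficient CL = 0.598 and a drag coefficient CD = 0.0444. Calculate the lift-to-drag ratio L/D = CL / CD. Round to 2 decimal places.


Step 1: L/D = CL / CD = 0.598 / 0.0444
Step 2: L/D = 13.47

13.47


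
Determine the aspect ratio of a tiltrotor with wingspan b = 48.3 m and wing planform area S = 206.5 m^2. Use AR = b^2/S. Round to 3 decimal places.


Step 1: b^2 = 48.3^2 = 2332.89
Step 2: AR = 2332.89 / 206.5 = 11.297

11.297


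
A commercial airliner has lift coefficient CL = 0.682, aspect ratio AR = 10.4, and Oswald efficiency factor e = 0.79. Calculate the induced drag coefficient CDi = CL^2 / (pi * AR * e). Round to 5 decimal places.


Step 1: CL^2 = 0.682^2 = 0.465124
Step 2: pi * AR * e = 3.14159 * 10.4 * 0.79 = 25.811325
Step 3: CDi = 0.465124 / 25.811325 = 0.01802

0.01802


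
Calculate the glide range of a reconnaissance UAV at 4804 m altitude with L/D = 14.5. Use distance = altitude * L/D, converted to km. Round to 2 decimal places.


Step 1: Glide distance = altitude * L/D = 4804 * 14.5 = 69658.0 m
Step 2: Convert to km: 69658.0 / 1000 = 69.66 km

69.66


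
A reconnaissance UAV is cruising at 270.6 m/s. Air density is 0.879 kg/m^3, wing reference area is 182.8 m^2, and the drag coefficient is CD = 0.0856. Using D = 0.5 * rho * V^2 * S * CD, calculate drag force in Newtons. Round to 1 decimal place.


Step 1: Dynamic pressure q = 0.5 * 0.879 * 270.6^2 = 32182.1062 Pa
Step 2: Drag D = q * S * CD = 32182.1062 * 182.8 * 0.0856
Step 3: D = 503575.3 N

503575.3


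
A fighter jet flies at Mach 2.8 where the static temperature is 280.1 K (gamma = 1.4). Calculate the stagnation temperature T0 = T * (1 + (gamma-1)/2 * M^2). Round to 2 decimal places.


Step 1: (gamma-1)/2 = 0.2
Step 2: M^2 = 7.84
Step 3: 1 + 0.2 * 7.84 = 2.568
Step 4: T0 = 280.1 * 2.568 = 719.30 K

719.30


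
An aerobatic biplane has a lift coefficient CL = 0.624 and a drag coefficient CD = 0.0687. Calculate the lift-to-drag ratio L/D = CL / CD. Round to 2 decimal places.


Step 1: L/D = CL / CD = 0.624 / 0.0687
Step 2: L/D = 9.08

9.08


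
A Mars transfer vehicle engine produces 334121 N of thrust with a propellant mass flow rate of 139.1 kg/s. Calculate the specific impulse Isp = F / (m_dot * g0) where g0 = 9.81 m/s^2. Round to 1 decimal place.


Step 1: m_dot * g0 = 139.1 * 9.81 = 1364.57
Step 2: Isp = 334121 / 1364.57 = 244.9 s

244.9


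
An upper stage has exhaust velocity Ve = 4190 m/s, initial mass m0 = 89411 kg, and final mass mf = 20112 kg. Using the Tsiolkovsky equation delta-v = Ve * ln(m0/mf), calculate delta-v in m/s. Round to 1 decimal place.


Step 1: Mass ratio m0/mf = 89411 / 20112 = 4.445654
Step 2: ln(4.445654) = 1.491927
Step 3: delta-v = 4190 * 1.491927 = 6251.2 m/s

6251.2


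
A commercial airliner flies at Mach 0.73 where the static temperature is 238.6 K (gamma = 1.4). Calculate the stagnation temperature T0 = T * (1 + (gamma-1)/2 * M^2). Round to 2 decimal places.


Step 1: (gamma-1)/2 = 0.2
Step 2: M^2 = 0.5329
Step 3: 1 + 0.2 * 0.5329 = 1.10658
Step 4: T0 = 238.6 * 1.10658 = 264.03 K

264.03


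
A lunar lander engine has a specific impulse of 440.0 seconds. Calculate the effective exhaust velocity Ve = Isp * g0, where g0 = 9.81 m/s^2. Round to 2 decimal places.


Step 1: Ve = Isp * g0 = 440.0 * 9.81
Step 2: Ve = 4316.40 m/s

4316.40


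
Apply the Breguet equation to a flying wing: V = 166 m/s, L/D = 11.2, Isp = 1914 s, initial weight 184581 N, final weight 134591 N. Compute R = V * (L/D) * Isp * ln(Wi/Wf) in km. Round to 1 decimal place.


Step 1: Coefficient = V * (L/D) * Isp = 166 * 11.2 * 1914 = 3558508.8 m
Step 2: Wi/Wf = 184581 / 134591 = 1.371422
Step 3: ln(1.371422) = 0.315848
Step 4: R = 3558508.8 * 0.315848 = 1123947.3 m = 1123.9 km

1123.9


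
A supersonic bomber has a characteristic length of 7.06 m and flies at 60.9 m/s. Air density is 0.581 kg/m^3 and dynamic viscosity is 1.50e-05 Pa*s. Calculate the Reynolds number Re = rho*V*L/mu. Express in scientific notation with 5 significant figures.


Step 1: Numerator = rho * V * L = 0.581 * 60.9 * 7.06 = 249.803274
Step 2: Re = 249.803274 / 1.50e-05
Step 3: Re = 1.6654e+07

1.6654e+07


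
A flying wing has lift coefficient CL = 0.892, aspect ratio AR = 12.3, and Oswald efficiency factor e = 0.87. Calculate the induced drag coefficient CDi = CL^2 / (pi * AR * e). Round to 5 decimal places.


Step 1: CL^2 = 0.892^2 = 0.795664
Step 2: pi * AR * e = 3.14159 * 12.3 * 0.87 = 33.618183
Step 3: CDi = 0.795664 / 33.618183 = 0.02367

0.02367


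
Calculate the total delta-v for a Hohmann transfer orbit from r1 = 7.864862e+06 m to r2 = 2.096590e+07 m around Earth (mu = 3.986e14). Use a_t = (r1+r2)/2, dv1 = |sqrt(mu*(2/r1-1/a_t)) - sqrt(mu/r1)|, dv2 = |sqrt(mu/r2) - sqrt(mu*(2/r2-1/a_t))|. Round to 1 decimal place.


Step 1: Transfer semi-major axis a_t = (7.864862e+06 + 2.096590e+07) / 2 = 1.441538e+07 m
Step 2: v1 (circular at r1) = sqrt(mu/r1) = 7119.07 m/s
Step 3: v_t1 = sqrt(mu*(2/r1 - 1/a_t)) = 8585.52 m/s
Step 4: dv1 = |8585.52 - 7119.07| = 1466.46 m/s
Step 5: v2 (circular at r2) = 4360.26 m/s, v_t2 = 3220.66 m/s
Step 6: dv2 = |4360.26 - 3220.66| = 1139.6 m/s
Step 7: Total delta-v = 1466.46 + 1139.6 = 2606.1 m/s

2606.1


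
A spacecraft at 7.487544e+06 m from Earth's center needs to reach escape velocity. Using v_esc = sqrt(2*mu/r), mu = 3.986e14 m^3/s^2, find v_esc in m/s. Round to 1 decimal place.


Step 1: 2*mu/r = 2 * 3.986e14 / 7.487544e+06 = 106470158.9734
Step 2: v_esc = sqrt(106470158.9734) = 10318.4 m/s

10318.4


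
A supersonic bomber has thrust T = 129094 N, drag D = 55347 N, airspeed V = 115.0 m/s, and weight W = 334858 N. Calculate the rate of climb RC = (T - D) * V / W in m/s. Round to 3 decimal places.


Step 1: Excess thrust = T - D = 129094 - 55347 = 73747 N
Step 2: Excess power = 73747 * 115.0 = 8480905.0 W
Step 3: RC = 8480905.0 / 334858 = 25.327 m/s

25.327


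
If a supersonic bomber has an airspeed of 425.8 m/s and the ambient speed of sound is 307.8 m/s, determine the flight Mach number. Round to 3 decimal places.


Step 1: M = V / a = 425.8 / 307.8
Step 2: M = 1.383

1.383


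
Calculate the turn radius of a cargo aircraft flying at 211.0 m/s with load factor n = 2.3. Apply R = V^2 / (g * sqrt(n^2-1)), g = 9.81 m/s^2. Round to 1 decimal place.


Step 1: V^2 = 211.0^2 = 44521.0
Step 2: n^2 - 1 = 2.3^2 - 1 = 4.29
Step 3: sqrt(4.29) = 2.071232
Step 4: R = 44521.0 / (9.81 * 2.071232) = 2191.1 m

2191.1


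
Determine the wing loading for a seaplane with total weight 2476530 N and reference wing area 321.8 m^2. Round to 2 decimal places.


Step 1: Wing loading = W / S = 2476530 / 321.8
Step 2: Wing loading = 7695.87 N/m^2

7695.87


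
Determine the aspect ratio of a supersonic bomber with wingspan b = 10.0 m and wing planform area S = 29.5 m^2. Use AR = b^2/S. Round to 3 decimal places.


Step 1: b^2 = 10.0^2 = 100.0
Step 2: AR = 100.0 / 29.5 = 3.390

3.390


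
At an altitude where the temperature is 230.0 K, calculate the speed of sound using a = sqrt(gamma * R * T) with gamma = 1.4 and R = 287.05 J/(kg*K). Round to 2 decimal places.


Step 1: gamma * R * T = 1.4 * 287.05 * 230.0 = 92430.1
Step 2: a = sqrt(92430.1) = 304.02 m/s

304.02


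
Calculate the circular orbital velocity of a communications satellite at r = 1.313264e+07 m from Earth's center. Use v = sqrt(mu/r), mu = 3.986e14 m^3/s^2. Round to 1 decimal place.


Step 1: mu / r = 3.986e14 / 1.313264e+07 = 30351856.1386
Step 2: v = sqrt(30351856.1386) = 5509.3 m/s

5509.3


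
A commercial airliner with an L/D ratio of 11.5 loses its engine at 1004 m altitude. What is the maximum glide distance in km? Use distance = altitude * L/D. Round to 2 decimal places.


Step 1: Glide distance = altitude * L/D = 1004 * 11.5 = 11546.0 m
Step 2: Convert to km: 11546.0 / 1000 = 11.55 km

11.55


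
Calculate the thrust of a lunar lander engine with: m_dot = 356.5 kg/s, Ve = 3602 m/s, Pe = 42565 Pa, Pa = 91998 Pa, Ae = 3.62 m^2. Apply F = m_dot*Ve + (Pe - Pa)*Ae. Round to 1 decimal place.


Step 1: Momentum thrust = m_dot * Ve = 356.5 * 3602 = 1284113.0 N
Step 2: Pressure thrust = (Pe - Pa) * Ae = (42565 - 91998) * 3.62 = -178947.46 N
Step 3: Total thrust F = 1284113.0 + -178947.46 = 1105165.5 N

1105165.5


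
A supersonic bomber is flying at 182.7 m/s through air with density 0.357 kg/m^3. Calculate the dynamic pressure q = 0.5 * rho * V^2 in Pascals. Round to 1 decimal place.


Step 1: V^2 = 182.7^2 = 33379.29
Step 2: q = 0.5 * 0.357 * 33379.29
Step 3: q = 5958.2 Pa

5958.2


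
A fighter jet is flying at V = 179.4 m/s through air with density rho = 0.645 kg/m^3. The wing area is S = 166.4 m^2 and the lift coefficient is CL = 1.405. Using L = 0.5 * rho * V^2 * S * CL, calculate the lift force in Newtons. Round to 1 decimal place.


Step 1: Calculate dynamic pressure q = 0.5 * 0.645 * 179.4^2 = 0.5 * 0.645 * 32184.36 = 10379.4561 Pa
Step 2: Multiply by wing area and lift coefficient: L = 10379.4561 * 166.4 * 1.405
Step 3: L = 1727141.495 * 1.405 = 2426633.8 N

2426633.8


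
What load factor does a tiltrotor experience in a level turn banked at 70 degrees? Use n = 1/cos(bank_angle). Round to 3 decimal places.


Step 1: Convert 70 degrees to radians = 1.22173
Step 2: cos(70 deg) = 0.34202
Step 3: n = 1 / 0.34202 = 2.924

2.924


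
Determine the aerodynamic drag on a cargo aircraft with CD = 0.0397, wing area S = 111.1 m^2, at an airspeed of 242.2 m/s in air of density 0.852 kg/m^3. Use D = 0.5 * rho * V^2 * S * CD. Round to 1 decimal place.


Step 1: Dynamic pressure q = 0.5 * 0.852 * 242.2^2 = 24989.5178 Pa
Step 2: Drag D = q * S * CD = 24989.5178 * 111.1 * 0.0397
Step 3: D = 110220.5 N

110220.5


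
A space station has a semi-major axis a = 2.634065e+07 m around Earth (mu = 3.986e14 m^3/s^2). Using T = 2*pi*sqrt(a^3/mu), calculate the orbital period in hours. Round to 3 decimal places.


Step 1: a^3 / mu = 1.827593e+22 / 3.986e14 = 4.585030e+07
Step 2: sqrt(4.585030e+07) = 6771.2849 s
Step 3: T = 2*pi * 6771.2849 = 42545.24 s
Step 4: T in hours = 42545.24 / 3600 = 11.818 hours

11.818


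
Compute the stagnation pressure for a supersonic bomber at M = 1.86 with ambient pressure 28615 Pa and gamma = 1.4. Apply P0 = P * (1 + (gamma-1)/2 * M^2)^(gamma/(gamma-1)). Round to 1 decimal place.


Step 1: (gamma-1)/2 * M^2 = 0.2 * 3.4596 = 0.69192
Step 2: 1 + 0.69192 = 1.69192
Step 3: Exponent gamma/(gamma-1) = 3.5
Step 4: P0 = 28615 * 1.69192^3.5 = 180269.9 Pa

180269.9


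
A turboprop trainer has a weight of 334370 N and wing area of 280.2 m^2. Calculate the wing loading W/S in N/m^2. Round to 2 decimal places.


Step 1: Wing loading = W / S = 334370 / 280.2
Step 2: Wing loading = 1193.33 N/m^2

1193.33


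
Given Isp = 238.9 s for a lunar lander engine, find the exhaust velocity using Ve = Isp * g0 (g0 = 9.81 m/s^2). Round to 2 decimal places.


Step 1: Ve = Isp * g0 = 238.9 * 9.81
Step 2: Ve = 2343.61 m/s

2343.61


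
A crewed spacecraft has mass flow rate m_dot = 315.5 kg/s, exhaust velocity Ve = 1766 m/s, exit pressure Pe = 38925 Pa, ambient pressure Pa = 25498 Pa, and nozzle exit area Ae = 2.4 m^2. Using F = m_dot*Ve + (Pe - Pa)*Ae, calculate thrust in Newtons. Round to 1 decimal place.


Step 1: Momentum thrust = m_dot * Ve = 315.5 * 1766 = 557173.0 N
Step 2: Pressure thrust = (Pe - Pa) * Ae = (38925 - 25498) * 2.4 = 32224.8 N
Step 3: Total thrust F = 557173.0 + 32224.8 = 589397.8 N

589397.8


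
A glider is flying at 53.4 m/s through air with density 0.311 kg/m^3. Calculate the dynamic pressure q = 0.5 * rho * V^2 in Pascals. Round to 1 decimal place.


Step 1: V^2 = 53.4^2 = 2851.56
Step 2: q = 0.5 * 0.311 * 2851.56
Step 3: q = 443.4 Pa

443.4


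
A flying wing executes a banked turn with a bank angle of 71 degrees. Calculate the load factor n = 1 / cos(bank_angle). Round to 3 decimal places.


Step 1: Convert 71 degrees to radians = 1.239184
Step 2: cos(71 deg) = 0.325568
Step 3: n = 1 / 0.325568 = 3.072

3.072


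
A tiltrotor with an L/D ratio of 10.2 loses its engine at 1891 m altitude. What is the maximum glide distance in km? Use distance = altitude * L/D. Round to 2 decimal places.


Step 1: Glide distance = altitude * L/D = 1891 * 10.2 = 19288.2 m
Step 2: Convert to km: 19288.2 / 1000 = 19.29 km

19.29


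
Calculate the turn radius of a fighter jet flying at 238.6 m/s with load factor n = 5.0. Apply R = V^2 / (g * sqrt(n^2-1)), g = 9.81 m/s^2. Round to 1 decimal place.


Step 1: V^2 = 238.6^2 = 56929.96
Step 2: n^2 - 1 = 5.0^2 - 1 = 24.0
Step 3: sqrt(24.0) = 4.898979
Step 4: R = 56929.96 / (9.81 * 4.898979) = 1184.6 m

1184.6


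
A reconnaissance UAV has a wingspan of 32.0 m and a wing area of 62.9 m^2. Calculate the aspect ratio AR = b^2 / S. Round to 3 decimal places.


Step 1: b^2 = 32.0^2 = 1024.0
Step 2: AR = 1024.0 / 62.9 = 16.280

16.280


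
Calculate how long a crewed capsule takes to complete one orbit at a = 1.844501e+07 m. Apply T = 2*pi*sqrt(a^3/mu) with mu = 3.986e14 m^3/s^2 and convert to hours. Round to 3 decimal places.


Step 1: a^3 / mu = 6.275332e+21 / 3.986e14 = 1.574343e+07
Step 2: sqrt(1.574343e+07) = 3967.7993 s
Step 3: T = 2*pi * 3967.7993 = 24930.42 s
Step 4: T in hours = 24930.42 / 3600 = 6.925 hours

6.925


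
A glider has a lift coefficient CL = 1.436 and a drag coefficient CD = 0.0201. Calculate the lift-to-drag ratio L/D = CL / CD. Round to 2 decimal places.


Step 1: L/D = CL / CD = 1.436 / 0.0201
Step 2: L/D = 71.44

71.44


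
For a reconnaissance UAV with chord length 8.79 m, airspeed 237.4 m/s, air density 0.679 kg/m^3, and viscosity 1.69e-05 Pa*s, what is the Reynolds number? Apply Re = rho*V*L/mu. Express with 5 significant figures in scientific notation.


Step 1: Numerator = rho * V * L = 0.679 * 237.4 * 8.79 = 1416.900534
Step 2: Re = 1416.900534 / 1.69e-05
Step 3: Re = 8.3840e+07

8.3840e+07


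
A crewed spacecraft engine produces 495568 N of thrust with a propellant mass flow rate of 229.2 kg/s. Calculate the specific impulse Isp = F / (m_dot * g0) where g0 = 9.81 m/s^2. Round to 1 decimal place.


Step 1: m_dot * g0 = 229.2 * 9.81 = 2248.45
Step 2: Isp = 495568 / 2248.45 = 220.4 s

220.4


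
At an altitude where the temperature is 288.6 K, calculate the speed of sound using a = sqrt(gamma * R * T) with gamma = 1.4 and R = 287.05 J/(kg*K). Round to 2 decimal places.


Step 1: gamma * R * T = 1.4 * 287.05 * 288.6 = 115979.682
Step 2: a = sqrt(115979.682) = 340.56 m/s

340.56


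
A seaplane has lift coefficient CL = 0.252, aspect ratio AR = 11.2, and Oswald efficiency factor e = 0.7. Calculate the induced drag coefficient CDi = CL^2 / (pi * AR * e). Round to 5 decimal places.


Step 1: CL^2 = 0.252^2 = 0.063504
Step 2: pi * AR * e = 3.14159 * 11.2 * 0.7 = 24.630086
Step 3: CDi = 0.063504 / 24.630086 = 0.00258

0.00258


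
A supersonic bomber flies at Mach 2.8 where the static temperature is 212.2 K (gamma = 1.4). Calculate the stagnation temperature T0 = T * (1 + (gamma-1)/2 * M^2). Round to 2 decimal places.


Step 1: (gamma-1)/2 = 0.2
Step 2: M^2 = 7.84
Step 3: 1 + 0.2 * 7.84 = 2.568
Step 4: T0 = 212.2 * 2.568 = 544.93 K

544.93


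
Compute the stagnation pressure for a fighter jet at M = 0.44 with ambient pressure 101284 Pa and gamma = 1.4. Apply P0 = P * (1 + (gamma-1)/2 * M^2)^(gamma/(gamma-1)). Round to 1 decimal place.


Step 1: (gamma-1)/2 * M^2 = 0.2 * 0.1936 = 0.03872
Step 2: 1 + 0.03872 = 1.03872
Step 3: Exponent gamma/(gamma-1) = 3.5
Step 4: P0 = 101284 * 1.03872^3.5 = 115687.3 Pa

115687.3


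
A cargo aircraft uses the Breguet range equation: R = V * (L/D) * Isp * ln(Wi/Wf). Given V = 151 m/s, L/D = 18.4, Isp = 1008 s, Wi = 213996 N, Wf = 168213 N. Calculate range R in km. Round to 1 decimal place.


Step 1: Coefficient = V * (L/D) * Isp = 151 * 18.4 * 1008 = 2800627.2 m
Step 2: Wi/Wf = 213996 / 168213 = 1.272173
Step 3: ln(1.272173) = 0.240726
Step 4: R = 2800627.2 * 0.240726 = 674184.6 m = 674.2 km

674.2


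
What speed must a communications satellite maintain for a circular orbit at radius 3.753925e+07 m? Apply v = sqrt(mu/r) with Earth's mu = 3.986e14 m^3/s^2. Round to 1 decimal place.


Step 1: mu / r = 3.986e14 / 3.753925e+07 = 10618219.5968
Step 2: v = sqrt(10618219.5968) = 3258.6 m/s

3258.6


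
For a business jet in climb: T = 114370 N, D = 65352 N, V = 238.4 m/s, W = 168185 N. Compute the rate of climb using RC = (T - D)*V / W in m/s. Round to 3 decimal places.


Step 1: Excess thrust = T - D = 114370 - 65352 = 49018 N
Step 2: Excess power = 49018 * 238.4 = 11685891.2 W
Step 3: RC = 11685891.2 / 168185 = 69.482 m/s

69.482


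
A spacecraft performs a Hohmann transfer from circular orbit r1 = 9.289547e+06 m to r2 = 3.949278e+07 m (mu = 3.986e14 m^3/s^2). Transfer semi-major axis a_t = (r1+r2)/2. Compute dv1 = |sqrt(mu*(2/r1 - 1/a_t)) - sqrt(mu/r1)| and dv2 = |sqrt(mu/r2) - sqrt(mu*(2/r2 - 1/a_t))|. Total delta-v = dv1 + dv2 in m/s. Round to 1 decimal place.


Step 1: Transfer semi-major axis a_t = (9.289547e+06 + 3.949278e+07) / 2 = 2.439116e+07 m
Step 2: v1 (circular at r1) = sqrt(mu/r1) = 6550.45 m/s
Step 3: v_t1 = sqrt(mu*(2/r1 - 1/a_t)) = 8335.16 m/s
Step 4: dv1 = |8335.16 - 6550.45| = 1784.71 m/s
Step 5: v2 (circular at r2) = 3176.95 m/s, v_t2 = 1960.61 m/s
Step 6: dv2 = |3176.95 - 1960.61| = 1216.34 m/s
Step 7: Total delta-v = 1784.71 + 1216.34 = 3001.0 m/s

3001.0


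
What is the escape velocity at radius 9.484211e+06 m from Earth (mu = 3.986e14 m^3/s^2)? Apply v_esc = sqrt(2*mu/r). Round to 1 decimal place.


Step 1: 2*mu/r = 2 * 3.986e14 / 9.484211e+06 = 84055489.6976
Step 2: v_esc = sqrt(84055489.6976) = 9168.2 m/s

9168.2


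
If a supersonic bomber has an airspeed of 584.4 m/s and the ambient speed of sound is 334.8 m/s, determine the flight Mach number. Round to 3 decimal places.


Step 1: M = V / a = 584.4 / 334.8
Step 2: M = 1.746

1.746


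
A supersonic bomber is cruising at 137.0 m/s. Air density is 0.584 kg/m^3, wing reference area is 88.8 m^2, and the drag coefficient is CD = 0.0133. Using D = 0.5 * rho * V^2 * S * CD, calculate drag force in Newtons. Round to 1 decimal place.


Step 1: Dynamic pressure q = 0.5 * 0.584 * 137.0^2 = 5480.548 Pa
Step 2: Drag D = q * S * CD = 5480.548 * 88.8 * 0.0133
Step 3: D = 6472.7 N

6472.7


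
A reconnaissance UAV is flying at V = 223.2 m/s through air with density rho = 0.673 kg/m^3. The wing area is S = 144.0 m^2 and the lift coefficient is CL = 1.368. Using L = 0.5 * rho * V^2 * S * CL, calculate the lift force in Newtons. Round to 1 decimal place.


Step 1: Calculate dynamic pressure q = 0.5 * 0.673 * 223.2^2 = 0.5 * 0.673 * 49818.24 = 16763.8378 Pa
Step 2: Multiply by wing area and lift coefficient: L = 16763.8378 * 144.0 * 1.368
Step 3: L = 2413992.6374 * 1.368 = 3302341.9 N

3302341.9


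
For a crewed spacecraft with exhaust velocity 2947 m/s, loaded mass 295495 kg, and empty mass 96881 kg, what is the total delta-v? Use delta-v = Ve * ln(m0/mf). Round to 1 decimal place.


Step 1: Mass ratio m0/mf = 295495 / 96881 = 3.050082
Step 2: ln(3.050082) = 1.115168
Step 3: delta-v = 2947 * 1.115168 = 3286.4 m/s

3286.4


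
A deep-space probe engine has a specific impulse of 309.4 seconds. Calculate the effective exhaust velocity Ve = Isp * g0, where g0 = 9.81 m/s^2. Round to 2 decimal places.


Step 1: Ve = Isp * g0 = 309.4 * 9.81
Step 2: Ve = 3035.21 m/s

3035.21


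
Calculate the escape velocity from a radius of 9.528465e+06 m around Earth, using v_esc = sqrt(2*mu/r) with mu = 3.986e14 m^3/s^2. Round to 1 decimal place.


Step 1: 2*mu/r = 2 * 3.986e14 / 9.528465e+06 = 83665102.4063
Step 2: v_esc = sqrt(83665102.4063) = 9146.9 m/s

9146.9


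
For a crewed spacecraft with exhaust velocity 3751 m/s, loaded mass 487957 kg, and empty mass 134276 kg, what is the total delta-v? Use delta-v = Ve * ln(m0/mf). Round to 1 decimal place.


Step 1: Mass ratio m0/mf = 487957 / 134276 = 3.633985
Step 2: ln(3.633985) = 1.29033
Step 3: delta-v = 3751 * 1.29033 = 4840.0 m/s

4840.0


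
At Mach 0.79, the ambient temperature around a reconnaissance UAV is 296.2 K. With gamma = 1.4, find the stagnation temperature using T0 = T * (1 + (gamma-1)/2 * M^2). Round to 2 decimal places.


Step 1: (gamma-1)/2 = 0.2
Step 2: M^2 = 0.6241
Step 3: 1 + 0.2 * 0.6241 = 1.12482
Step 4: T0 = 296.2 * 1.12482 = 333.17 K

333.17


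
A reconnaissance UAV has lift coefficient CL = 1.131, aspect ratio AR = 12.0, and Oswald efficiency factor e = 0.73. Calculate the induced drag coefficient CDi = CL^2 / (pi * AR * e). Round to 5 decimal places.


Step 1: CL^2 = 1.131^2 = 1.279161
Step 2: pi * AR * e = 3.14159 * 12.0 * 0.73 = 27.520352
Step 3: CDi = 1.279161 / 27.520352 = 0.04648

0.04648


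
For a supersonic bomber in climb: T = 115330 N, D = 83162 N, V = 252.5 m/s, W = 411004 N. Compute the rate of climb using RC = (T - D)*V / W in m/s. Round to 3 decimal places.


Step 1: Excess thrust = T - D = 115330 - 83162 = 32168 N
Step 2: Excess power = 32168 * 252.5 = 8122420.0 W
Step 3: RC = 8122420.0 / 411004 = 19.762 m/s

19.762


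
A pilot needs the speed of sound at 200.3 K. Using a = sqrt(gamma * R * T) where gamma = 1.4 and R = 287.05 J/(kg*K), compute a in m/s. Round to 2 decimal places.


Step 1: gamma * R * T = 1.4 * 287.05 * 200.3 = 80494.561
Step 2: a = sqrt(80494.561) = 283.72 m/s

283.72


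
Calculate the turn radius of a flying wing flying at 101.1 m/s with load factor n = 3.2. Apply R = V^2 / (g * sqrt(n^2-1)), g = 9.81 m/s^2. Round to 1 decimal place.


Step 1: V^2 = 101.1^2 = 10221.21
Step 2: n^2 - 1 = 3.2^2 - 1 = 9.24
Step 3: sqrt(9.24) = 3.039737
Step 4: R = 10221.21 / (9.81 * 3.039737) = 342.8 m

342.8


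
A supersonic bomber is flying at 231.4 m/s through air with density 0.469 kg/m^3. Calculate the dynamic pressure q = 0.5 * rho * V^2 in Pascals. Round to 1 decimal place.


Step 1: V^2 = 231.4^2 = 53545.96
Step 2: q = 0.5 * 0.469 * 53545.96
Step 3: q = 12556.5 Pa

12556.5


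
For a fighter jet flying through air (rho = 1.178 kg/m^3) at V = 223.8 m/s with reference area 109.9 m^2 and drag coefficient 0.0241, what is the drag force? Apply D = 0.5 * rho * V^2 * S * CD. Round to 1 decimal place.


Step 1: Dynamic pressure q = 0.5 * 1.178 * 223.8^2 = 29500.9132 Pa
Step 2: Drag D = q * S * CD = 29500.9132 * 109.9 * 0.0241
Step 3: D = 78135.8 N

78135.8


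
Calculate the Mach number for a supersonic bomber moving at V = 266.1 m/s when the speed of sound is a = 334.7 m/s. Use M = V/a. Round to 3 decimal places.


Step 1: M = V / a = 266.1 / 334.7
Step 2: M = 0.795

0.795


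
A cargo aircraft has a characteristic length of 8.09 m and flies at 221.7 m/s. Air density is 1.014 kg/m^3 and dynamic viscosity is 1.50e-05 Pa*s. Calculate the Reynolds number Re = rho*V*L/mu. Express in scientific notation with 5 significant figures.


Step 1: Numerator = rho * V * L = 1.014 * 221.7 * 8.09 = 1818.662742
Step 2: Re = 1818.662742 / 1.50e-05
Step 3: Re = 1.2124e+08

1.2124e+08


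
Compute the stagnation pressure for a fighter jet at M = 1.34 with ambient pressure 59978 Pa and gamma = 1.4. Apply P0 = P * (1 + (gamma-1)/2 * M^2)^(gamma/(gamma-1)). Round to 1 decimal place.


Step 1: (gamma-1)/2 * M^2 = 0.2 * 1.7956 = 0.35912
Step 2: 1 + 0.35912 = 1.35912
Step 3: Exponent gamma/(gamma-1) = 3.5
Step 4: P0 = 59978 * 1.35912^3.5 = 175547.4 Pa

175547.4


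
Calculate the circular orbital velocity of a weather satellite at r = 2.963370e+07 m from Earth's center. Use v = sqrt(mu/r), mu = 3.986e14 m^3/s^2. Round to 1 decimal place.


Step 1: mu / r = 3.986e14 / 2.963370e+07 = 13450902.1823
Step 2: v = sqrt(13450902.1823) = 3667.5 m/s

3667.5


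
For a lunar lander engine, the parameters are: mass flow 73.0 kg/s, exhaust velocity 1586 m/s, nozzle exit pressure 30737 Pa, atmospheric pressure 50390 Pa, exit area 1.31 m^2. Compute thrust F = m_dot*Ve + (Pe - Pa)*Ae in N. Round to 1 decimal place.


Step 1: Momentum thrust = m_dot * Ve = 73.0 * 1586 = 115778.0 N
Step 2: Pressure thrust = (Pe - Pa) * Ae = (30737 - 50390) * 1.31 = -25745.43 N
Step 3: Total thrust F = 115778.0 + -25745.43 = 90032.6 N

90032.6


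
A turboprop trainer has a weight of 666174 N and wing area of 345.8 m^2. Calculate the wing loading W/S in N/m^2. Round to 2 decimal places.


Step 1: Wing loading = W / S = 666174 / 345.8
Step 2: Wing loading = 1926.47 N/m^2

1926.47


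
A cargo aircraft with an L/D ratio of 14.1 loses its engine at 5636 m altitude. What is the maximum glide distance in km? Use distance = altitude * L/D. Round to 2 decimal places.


Step 1: Glide distance = altitude * L/D = 5636 * 14.1 = 79467.6 m
Step 2: Convert to km: 79467.6 / 1000 = 79.47 km

79.47


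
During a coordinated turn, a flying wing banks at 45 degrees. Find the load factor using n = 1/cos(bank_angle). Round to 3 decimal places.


Step 1: Convert 45 degrees to radians = 0.785398
Step 2: cos(45 deg) = 0.707107
Step 3: n = 1 / 0.707107 = 1.414

1.414


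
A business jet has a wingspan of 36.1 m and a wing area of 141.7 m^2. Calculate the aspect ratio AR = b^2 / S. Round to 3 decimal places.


Step 1: b^2 = 36.1^2 = 1303.21
Step 2: AR = 1303.21 / 141.7 = 9.197

9.197


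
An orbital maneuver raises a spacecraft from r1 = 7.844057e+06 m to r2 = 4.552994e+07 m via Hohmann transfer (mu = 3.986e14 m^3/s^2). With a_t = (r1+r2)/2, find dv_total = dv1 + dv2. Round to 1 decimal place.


Step 1: Transfer semi-major axis a_t = (7.844057e+06 + 4.552994e+07) / 2 = 2.668700e+07 m
Step 2: v1 (circular at r1) = sqrt(mu/r1) = 7128.5 m/s
Step 3: v_t1 = sqrt(mu*(2/r1 - 1/a_t)) = 9311.01 m/s
Step 4: dv1 = |9311.01 - 7128.5| = 2182.51 m/s
Step 5: v2 (circular at r2) = 2958.83 m/s, v_t2 = 1604.13 m/s
Step 6: dv2 = |2958.83 - 1604.13| = 1354.7 m/s
Step 7: Total delta-v = 2182.51 + 1354.7 = 3537.2 m/s

3537.2


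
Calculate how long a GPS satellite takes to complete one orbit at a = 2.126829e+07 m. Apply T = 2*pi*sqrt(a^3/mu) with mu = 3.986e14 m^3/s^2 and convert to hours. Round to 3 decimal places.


Step 1: a^3 / mu = 9.620502e+21 / 3.986e14 = 2.413573e+07
Step 2: sqrt(2.413573e+07) = 4912.8128 s
Step 3: T = 2*pi * 4912.8128 = 30868.11 s
Step 4: T in hours = 30868.11 / 3600 = 8.574 hours

8.574


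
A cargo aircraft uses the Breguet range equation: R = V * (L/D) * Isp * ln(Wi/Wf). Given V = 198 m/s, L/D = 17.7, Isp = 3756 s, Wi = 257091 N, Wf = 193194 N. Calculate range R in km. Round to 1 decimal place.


Step 1: Coefficient = V * (L/D) * Isp = 198 * 17.7 * 3756 = 13163277.6 m
Step 2: Wi/Wf = 257091 / 193194 = 1.33074
Step 3: ln(1.33074) = 0.285735
Step 4: R = 13163277.6 * 0.285735 = 3761212.3 m = 3761.2 km

3761.2


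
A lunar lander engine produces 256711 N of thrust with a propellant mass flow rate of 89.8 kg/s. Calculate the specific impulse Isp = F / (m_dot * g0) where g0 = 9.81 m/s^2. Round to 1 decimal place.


Step 1: m_dot * g0 = 89.8 * 9.81 = 880.94
Step 2: Isp = 256711 / 880.94 = 291.4 s

291.4


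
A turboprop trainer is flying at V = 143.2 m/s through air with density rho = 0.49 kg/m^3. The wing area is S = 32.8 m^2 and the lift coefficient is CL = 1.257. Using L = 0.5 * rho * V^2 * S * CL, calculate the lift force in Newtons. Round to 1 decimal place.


Step 1: Calculate dynamic pressure q = 0.5 * 0.49 * 143.2^2 = 0.5 * 0.49 * 20506.24 = 5024.0288 Pa
Step 2: Multiply by wing area and lift coefficient: L = 5024.0288 * 32.8 * 1.257
Step 3: L = 164788.1446 * 1.257 = 207138.7 N

207138.7


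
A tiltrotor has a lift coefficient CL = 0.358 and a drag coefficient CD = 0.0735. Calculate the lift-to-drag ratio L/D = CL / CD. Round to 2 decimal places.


Step 1: L/D = CL / CD = 0.358 / 0.0735
Step 2: L/D = 4.87

4.87


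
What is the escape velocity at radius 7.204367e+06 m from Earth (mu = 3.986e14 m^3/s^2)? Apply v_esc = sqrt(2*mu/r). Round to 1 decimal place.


Step 1: 2*mu/r = 2 * 3.986e14 / 7.204367e+06 = 110655106.8262
Step 2: v_esc = sqrt(110655106.8262) = 10519.3 m/s

10519.3


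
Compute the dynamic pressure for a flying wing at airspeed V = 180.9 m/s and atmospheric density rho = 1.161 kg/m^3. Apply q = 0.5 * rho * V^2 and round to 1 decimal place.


Step 1: V^2 = 180.9^2 = 32724.81
Step 2: q = 0.5 * 1.161 * 32724.81
Step 3: q = 18996.8 Pa

18996.8


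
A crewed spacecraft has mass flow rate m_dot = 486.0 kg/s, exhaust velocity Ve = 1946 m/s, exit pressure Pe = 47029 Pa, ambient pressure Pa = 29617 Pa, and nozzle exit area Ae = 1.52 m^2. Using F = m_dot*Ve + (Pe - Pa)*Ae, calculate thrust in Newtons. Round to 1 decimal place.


Step 1: Momentum thrust = m_dot * Ve = 486.0 * 1946 = 945756.0 N
Step 2: Pressure thrust = (Pe - Pa) * Ae = (47029 - 29617) * 1.52 = 26466.24 N
Step 3: Total thrust F = 945756.0 + 26466.24 = 972222.2 N

972222.2


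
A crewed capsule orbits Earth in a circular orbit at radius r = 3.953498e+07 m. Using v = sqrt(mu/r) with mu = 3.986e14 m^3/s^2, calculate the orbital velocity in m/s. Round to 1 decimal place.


Step 1: mu / r = 3.986e14 / 3.953498e+07 = 10082210.741
Step 2: v = sqrt(10082210.741) = 3175.2 m/s

3175.2


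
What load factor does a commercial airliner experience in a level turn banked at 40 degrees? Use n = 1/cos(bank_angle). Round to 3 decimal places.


Step 1: Convert 40 degrees to radians = 0.698132
Step 2: cos(40 deg) = 0.766044
Step 3: n = 1 / 0.766044 = 1.305

1.305


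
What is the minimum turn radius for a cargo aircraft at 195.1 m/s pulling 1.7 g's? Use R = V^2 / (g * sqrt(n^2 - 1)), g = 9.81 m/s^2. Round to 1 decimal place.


Step 1: V^2 = 195.1^2 = 38064.01
Step 2: n^2 - 1 = 1.7^2 - 1 = 1.89
Step 3: sqrt(1.89) = 1.374773
Step 4: R = 38064.01 / (9.81 * 1.374773) = 2822.4 m

2822.4


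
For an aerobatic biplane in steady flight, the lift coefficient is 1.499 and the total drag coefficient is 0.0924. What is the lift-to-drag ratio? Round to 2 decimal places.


Step 1: L/D = CL / CD = 1.499 / 0.0924
Step 2: L/D = 16.22

16.22


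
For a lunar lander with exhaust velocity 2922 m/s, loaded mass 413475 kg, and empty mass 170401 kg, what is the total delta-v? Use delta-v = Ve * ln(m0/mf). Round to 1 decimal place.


Step 1: Mass ratio m0/mf = 413475 / 170401 = 2.426482
Step 2: ln(2.426482) = 0.886443
Step 3: delta-v = 2922 * 0.886443 = 2590.2 m/s

2590.2
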